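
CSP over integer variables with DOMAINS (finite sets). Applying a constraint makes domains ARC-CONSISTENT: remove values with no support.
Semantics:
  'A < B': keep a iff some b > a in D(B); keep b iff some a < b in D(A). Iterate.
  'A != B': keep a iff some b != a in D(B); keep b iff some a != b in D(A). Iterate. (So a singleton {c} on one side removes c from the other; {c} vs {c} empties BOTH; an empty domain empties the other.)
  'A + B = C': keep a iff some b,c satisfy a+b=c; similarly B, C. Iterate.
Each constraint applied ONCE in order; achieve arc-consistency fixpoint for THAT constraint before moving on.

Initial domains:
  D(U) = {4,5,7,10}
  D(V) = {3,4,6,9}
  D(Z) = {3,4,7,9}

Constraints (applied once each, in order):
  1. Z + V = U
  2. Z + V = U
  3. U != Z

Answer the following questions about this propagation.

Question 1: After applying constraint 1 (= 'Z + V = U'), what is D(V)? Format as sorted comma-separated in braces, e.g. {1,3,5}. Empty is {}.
Answer: {3,4,6}

Derivation:
Constraint 1 (Z + V = U) on D(Z)={3,4,7,9} D(V)={3,4,6,9} D(U)={4,5,7,10}: Z {3,4,7,9}->{3,4,7}; V {3,4,6,9}->{3,4,6}; U {4,5,7,10}->{7,10}
So after constraint 1: D(V) = {3,4,6}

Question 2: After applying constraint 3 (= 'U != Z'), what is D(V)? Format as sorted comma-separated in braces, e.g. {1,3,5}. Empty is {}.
Answer: {3,4,6}

Derivation:
Constraint 1 (Z + V = U) on D(Z)={3,4,7,9} D(V)={3,4,6,9} D(U)={4,5,7,10}: Z {3,4,7,9}->{3,4,7}; V {3,4,6,9}->{3,4,6}; U {4,5,7,10}->{7,10}
Constraint 2 (Z + V = U) on D(Z)={3,4,7} D(V)={3,4,6} D(U)={7,10}: no change
Constraint 3 (U != Z) on D(U)={7,10} D(Z)={3,4,7}: no change
So after constraint 3: D(V) = {3,4,6}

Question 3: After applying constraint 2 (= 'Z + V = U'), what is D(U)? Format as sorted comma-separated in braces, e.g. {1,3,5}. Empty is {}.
Constraint 1 (Z + V = U) on D(Z)={3,4,7,9} D(V)={3,4,6,9} D(U)={4,5,7,10}: Z {3,4,7,9}->{3,4,7}; V {3,4,6,9}->{3,4,6}; U {4,5,7,10}->{7,10}
Constraint 2 (Z + V = U) on D(Z)={3,4,7} D(V)={3,4,6} D(U)={7,10}: no change
So after constraint 2: D(U) = {7,10}

Answer: {7,10}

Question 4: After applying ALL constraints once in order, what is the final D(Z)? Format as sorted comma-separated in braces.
Answer: {3,4,7}

Derivation:
Constraint 1 (Z + V = U) on D(Z)={3,4,7,9} D(V)={3,4,6,9} D(U)={4,5,7,10}: Z {3,4,7,9}->{3,4,7}; V {3,4,6,9}->{3,4,6}; U {4,5,7,10}->{7,10}
Constraint 2 (Z + V = U) on D(Z)={3,4,7} D(V)={3,4,6} D(U)={7,10}: no change
Constraint 3 (U != Z) on D(U)={7,10} D(Z)={3,4,7}: no change
So after all 3 constraints: D(Z) = {3,4,7}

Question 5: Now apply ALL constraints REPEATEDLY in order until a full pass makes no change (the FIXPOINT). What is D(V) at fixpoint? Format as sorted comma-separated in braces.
pass 0 (initial): D(V)={3,4,6,9}
pass 1: U {4,5,7,10}->{7,10}; V {3,4,6,9}->{3,4,6}; Z {3,4,7,9}->{3,4,7}
pass 2: no change
Fixpoint after 2 passes: D(V) = {3,4,6}

Answer: {3,4,6}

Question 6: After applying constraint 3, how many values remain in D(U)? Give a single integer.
Answer: 2

Derivation:
Constraint 1 (Z + V = U) on D(Z)={3,4,7,9} D(V)={3,4,6,9} D(U)={4,5,7,10}: Z {3,4,7,9}->{3,4,7}; V {3,4,6,9}->{3,4,6}; U {4,5,7,10}->{7,10}
Constraint 2 (Z + V = U) on D(Z)={3,4,7} D(V)={3,4,6} D(U)={7,10}: no change
Constraint 3 (U != Z) on D(U)={7,10} D(Z)={3,4,7}: no change
So after constraint 3: D(U)={7,10}, size = 2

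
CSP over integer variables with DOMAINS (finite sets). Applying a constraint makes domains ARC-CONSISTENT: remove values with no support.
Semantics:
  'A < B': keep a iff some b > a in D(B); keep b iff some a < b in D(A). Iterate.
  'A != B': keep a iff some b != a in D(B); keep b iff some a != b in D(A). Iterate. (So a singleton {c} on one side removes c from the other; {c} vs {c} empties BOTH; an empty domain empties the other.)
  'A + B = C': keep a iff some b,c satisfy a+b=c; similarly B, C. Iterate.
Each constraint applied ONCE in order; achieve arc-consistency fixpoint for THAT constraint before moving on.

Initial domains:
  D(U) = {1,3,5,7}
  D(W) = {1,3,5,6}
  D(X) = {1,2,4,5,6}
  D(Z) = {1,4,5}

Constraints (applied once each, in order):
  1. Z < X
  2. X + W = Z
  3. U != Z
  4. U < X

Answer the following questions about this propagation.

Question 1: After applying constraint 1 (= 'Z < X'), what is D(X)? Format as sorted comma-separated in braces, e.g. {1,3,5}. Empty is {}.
Answer: {2,4,5,6}

Derivation:
Constraint 1 (Z < X) on D(Z)={1,4,5} D(X)={1,2,4,5,6}: X {1,2,4,5,6}->{2,4,5,6}
So after constraint 1: D(X) = {2,4,5,6}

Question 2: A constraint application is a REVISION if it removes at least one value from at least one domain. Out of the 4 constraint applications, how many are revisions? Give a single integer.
Constraint 1 (Z < X) on D(Z)={1,4,5} D(X)={1,2,4,5,6}: X {1,2,4,5,6}->{2,4,5,6} => REVISION
Constraint 2 (X + W = Z) on D(X)={2,4,5,6} D(W)={1,3,5,6} D(Z)={1,4,5}: X {2,4,5,6}->{2,4}; W {1,3,5,6}->{1,3}; Z {1,4,5}->{5} => REVISION
Constraint 3 (U != Z) on D(U)={1,3,5,7} D(Z)={5}: U {1,3,5,7}->{1,3,7} => REVISION
Constraint 4 (U < X) on D(U)={1,3,7} D(X)={2,4}: U {1,3,7}->{1,3} => REVISION
Total revisions = 4

Answer: 4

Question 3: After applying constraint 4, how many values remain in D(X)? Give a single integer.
Constraint 1 (Z < X) on D(Z)={1,4,5} D(X)={1,2,4,5,6}: X {1,2,4,5,6}->{2,4,5,6}
Constraint 2 (X + W = Z) on D(X)={2,4,5,6} D(W)={1,3,5,6} D(Z)={1,4,5}: X {2,4,5,6}->{2,4}; W {1,3,5,6}->{1,3}; Z {1,4,5}->{5}
Constraint 3 (U != Z) on D(U)={1,3,5,7} D(Z)={5}: U {1,3,5,7}->{1,3,7}
Constraint 4 (U < X) on D(U)={1,3,7} D(X)={2,4}: U {1,3,7}->{1,3}
So after constraint 4: D(X)={2,4}, size = 2

Answer: 2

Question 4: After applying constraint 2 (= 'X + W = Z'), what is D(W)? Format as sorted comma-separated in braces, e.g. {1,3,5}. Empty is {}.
Constraint 1 (Z < X) on D(Z)={1,4,5} D(X)={1,2,4,5,6}: X {1,2,4,5,6}->{2,4,5,6}
Constraint 2 (X + W = Z) on D(X)={2,4,5,6} D(W)={1,3,5,6} D(Z)={1,4,5}: X {2,4,5,6}->{2,4}; W {1,3,5,6}->{1,3}; Z {1,4,5}->{5}
So after constraint 2: D(W) = {1,3}

Answer: {1,3}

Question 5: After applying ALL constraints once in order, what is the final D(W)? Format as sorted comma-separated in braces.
Answer: {1,3}

Derivation:
Constraint 1 (Z < X) on D(Z)={1,4,5} D(X)={1,2,4,5,6}: X {1,2,4,5,6}->{2,4,5,6}
Constraint 2 (X + W = Z) on D(X)={2,4,5,6} D(W)={1,3,5,6} D(Z)={1,4,5}: X {2,4,5,6}->{2,4}; W {1,3,5,6}->{1,3}; Z {1,4,5}->{5}
Constraint 3 (U != Z) on D(U)={1,3,5,7} D(Z)={5}: U {1,3,5,7}->{1,3,7}
Constraint 4 (U < X) on D(U)={1,3,7} D(X)={2,4}: U {1,3,7}->{1,3}
So after all 4 constraints: D(W) = {1,3}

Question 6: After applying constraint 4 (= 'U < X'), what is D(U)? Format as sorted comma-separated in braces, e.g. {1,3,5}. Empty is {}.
Answer: {1,3}

Derivation:
Constraint 1 (Z < X) on D(Z)={1,4,5} D(X)={1,2,4,5,6}: X {1,2,4,5,6}->{2,4,5,6}
Constraint 2 (X + W = Z) on D(X)={2,4,5,6} D(W)={1,3,5,6} D(Z)={1,4,5}: X {2,4,5,6}->{2,4}; W {1,3,5,6}->{1,3}; Z {1,4,5}->{5}
Constraint 3 (U != Z) on D(U)={1,3,5,7} D(Z)={5}: U {1,3,5,7}->{1,3,7}
Constraint 4 (U < X) on D(U)={1,3,7} D(X)={2,4}: U {1,3,7}->{1,3}
So after constraint 4: D(U) = {1,3}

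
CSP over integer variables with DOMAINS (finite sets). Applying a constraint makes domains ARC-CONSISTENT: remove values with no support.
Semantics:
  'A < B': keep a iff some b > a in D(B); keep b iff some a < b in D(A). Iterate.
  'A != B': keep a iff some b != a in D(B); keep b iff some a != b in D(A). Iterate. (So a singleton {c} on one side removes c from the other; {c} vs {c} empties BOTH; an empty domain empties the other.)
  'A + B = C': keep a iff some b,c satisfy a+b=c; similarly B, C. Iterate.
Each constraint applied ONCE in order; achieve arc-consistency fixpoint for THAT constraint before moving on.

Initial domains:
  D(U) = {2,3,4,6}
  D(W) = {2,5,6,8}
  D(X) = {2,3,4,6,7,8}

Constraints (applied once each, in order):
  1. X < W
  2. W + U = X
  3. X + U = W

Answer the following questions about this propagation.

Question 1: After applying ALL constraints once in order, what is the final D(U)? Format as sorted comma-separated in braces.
Answer: {}

Derivation:
Constraint 1 (X < W) on D(X)={2,3,4,6,7,8} D(W)={2,5,6,8}: X {2,3,4,6,7,8}->{2,3,4,6,7}; W {2,5,6,8}->{5,6,8}
Constraint 2 (W + U = X) on D(W)={5,6,8} D(U)={2,3,4,6} D(X)={2,3,4,6,7}: W {5,6,8}->{5}; U {2,3,4,6}->{2}; X {2,3,4,6,7}->{7}
Constraint 3 (X + U = W) on D(X)={7} D(U)={2} D(W)={5}: X {7}->{}; U {2}->{}; W {5}->{}
So after all 3 constraints: D(U) = {}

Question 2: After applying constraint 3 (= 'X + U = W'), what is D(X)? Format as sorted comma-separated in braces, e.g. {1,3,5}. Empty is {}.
Answer: {}

Derivation:
Constraint 1 (X < W) on D(X)={2,3,4,6,7,8} D(W)={2,5,6,8}: X {2,3,4,6,7,8}->{2,3,4,6,7}; W {2,5,6,8}->{5,6,8}
Constraint 2 (W + U = X) on D(W)={5,6,8} D(U)={2,3,4,6} D(X)={2,3,4,6,7}: W {5,6,8}->{5}; U {2,3,4,6}->{2}; X {2,3,4,6,7}->{7}
Constraint 3 (X + U = W) on D(X)={7} D(U)={2} D(W)={5}: X {7}->{}; U {2}->{}; W {5}->{}
So after constraint 3: D(X) = {}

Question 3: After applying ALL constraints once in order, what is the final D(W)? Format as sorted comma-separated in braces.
Constraint 1 (X < W) on D(X)={2,3,4,6,7,8} D(W)={2,5,6,8}: X {2,3,4,6,7,8}->{2,3,4,6,7}; W {2,5,6,8}->{5,6,8}
Constraint 2 (W + U = X) on D(W)={5,6,8} D(U)={2,3,4,6} D(X)={2,3,4,6,7}: W {5,6,8}->{5}; U {2,3,4,6}->{2}; X {2,3,4,6,7}->{7}
Constraint 3 (X + U = W) on D(X)={7} D(U)={2} D(W)={5}: X {7}->{}; U {2}->{}; W {5}->{}
So after all 3 constraints: D(W) = {}

Answer: {}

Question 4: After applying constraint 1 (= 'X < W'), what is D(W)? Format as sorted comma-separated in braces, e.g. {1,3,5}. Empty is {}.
Constraint 1 (X < W) on D(X)={2,3,4,6,7,8} D(W)={2,5,6,8}: X {2,3,4,6,7,8}->{2,3,4,6,7}; W {2,5,6,8}->{5,6,8}
So after constraint 1: D(W) = {5,6,8}

Answer: {5,6,8}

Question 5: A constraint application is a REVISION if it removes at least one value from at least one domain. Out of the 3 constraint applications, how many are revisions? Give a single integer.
Constraint 1 (X < W) on D(X)={2,3,4,6,7,8} D(W)={2,5,6,8}: X {2,3,4,6,7,8}->{2,3,4,6,7}; W {2,5,6,8}->{5,6,8} => REVISION
Constraint 2 (W + U = X) on D(W)={5,6,8} D(U)={2,3,4,6} D(X)={2,3,4,6,7}: W {5,6,8}->{5}; U {2,3,4,6}->{2}; X {2,3,4,6,7}->{7} => REVISION
Constraint 3 (X + U = W) on D(X)={7} D(U)={2} D(W)={5}: X {7}->{}; U {2}->{}; W {5}->{} => REVISION
Total revisions = 3

Answer: 3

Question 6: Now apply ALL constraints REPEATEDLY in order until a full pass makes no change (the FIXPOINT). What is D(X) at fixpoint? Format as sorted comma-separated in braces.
Answer: {}

Derivation:
pass 0 (initial): D(X)={2,3,4,6,7,8}
pass 1: U {2,3,4,6}->{}; W {2,5,6,8}->{}; X {2,3,4,6,7,8}->{}
pass 2: no change
Fixpoint after 2 passes: D(X) = {}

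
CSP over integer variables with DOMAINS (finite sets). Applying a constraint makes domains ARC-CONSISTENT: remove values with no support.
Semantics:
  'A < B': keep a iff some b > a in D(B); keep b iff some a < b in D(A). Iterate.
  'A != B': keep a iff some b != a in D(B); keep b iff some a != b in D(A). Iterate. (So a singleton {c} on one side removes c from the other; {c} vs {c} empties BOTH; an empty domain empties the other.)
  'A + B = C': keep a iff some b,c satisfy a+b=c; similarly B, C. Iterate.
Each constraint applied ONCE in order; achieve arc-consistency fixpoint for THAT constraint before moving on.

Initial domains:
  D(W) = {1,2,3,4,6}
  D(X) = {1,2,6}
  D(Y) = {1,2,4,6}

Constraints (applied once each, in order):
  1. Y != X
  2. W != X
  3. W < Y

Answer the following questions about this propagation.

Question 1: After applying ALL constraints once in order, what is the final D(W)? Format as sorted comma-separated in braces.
Answer: {1,2,3,4}

Derivation:
Constraint 1 (Y != X) on D(Y)={1,2,4,6} D(X)={1,2,6}: no change
Constraint 2 (W != X) on D(W)={1,2,3,4,6} D(X)={1,2,6}: no change
Constraint 3 (W < Y) on D(W)={1,2,3,4,6} D(Y)={1,2,4,6}: W {1,2,3,4,6}->{1,2,3,4}; Y {1,2,4,6}->{2,4,6}
So after all 3 constraints: D(W) = {1,2,3,4}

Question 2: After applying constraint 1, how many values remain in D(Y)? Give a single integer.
Constraint 1 (Y != X) on D(Y)={1,2,4,6} D(X)={1,2,6}: no change
So after constraint 1: D(Y)={1,2,4,6}, size = 4

Answer: 4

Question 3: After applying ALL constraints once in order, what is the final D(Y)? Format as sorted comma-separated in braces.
Constraint 1 (Y != X) on D(Y)={1,2,4,6} D(X)={1,2,6}: no change
Constraint 2 (W != X) on D(W)={1,2,3,4,6} D(X)={1,2,6}: no change
Constraint 3 (W < Y) on D(W)={1,2,3,4,6} D(Y)={1,2,4,6}: W {1,2,3,4,6}->{1,2,3,4}; Y {1,2,4,6}->{2,4,6}
So after all 3 constraints: D(Y) = {2,4,6}

Answer: {2,4,6}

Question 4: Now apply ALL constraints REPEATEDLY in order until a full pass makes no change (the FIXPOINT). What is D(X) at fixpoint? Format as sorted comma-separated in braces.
pass 0 (initial): D(X)={1,2,6}
pass 1: W {1,2,3,4,6}->{1,2,3,4}; Y {1,2,4,6}->{2,4,6}
pass 2: no change
Fixpoint after 2 passes: D(X) = {1,2,6}

Answer: {1,2,6}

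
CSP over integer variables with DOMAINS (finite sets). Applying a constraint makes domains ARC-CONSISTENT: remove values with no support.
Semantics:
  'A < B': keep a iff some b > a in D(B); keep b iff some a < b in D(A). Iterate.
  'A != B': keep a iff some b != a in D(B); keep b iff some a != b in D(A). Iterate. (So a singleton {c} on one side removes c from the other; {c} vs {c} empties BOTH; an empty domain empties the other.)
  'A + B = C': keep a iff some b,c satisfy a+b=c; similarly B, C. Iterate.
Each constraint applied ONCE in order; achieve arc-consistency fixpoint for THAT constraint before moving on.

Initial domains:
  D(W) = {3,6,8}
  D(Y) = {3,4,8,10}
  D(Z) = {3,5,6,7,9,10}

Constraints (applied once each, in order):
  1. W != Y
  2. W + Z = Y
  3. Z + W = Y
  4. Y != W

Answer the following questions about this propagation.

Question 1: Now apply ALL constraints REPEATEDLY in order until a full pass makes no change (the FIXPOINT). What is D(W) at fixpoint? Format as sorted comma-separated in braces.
pass 0 (initial): D(W)={3,6,8}
pass 1: W {3,6,8}->{3}; Y {3,4,8,10}->{8,10}; Z {3,5,6,7,9,10}->{5,7}
pass 2: no change
Fixpoint after 2 passes: D(W) = {3}

Answer: {3}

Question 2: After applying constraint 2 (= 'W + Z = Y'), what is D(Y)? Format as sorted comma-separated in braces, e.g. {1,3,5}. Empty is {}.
Answer: {8,10}

Derivation:
Constraint 1 (W != Y) on D(W)={3,6,8} D(Y)={3,4,8,10}: no change
Constraint 2 (W + Z = Y) on D(W)={3,6,8} D(Z)={3,5,6,7,9,10} D(Y)={3,4,8,10}: W {3,6,8}->{3}; Z {3,5,6,7,9,10}->{5,7}; Y {3,4,8,10}->{8,10}
So after constraint 2: D(Y) = {8,10}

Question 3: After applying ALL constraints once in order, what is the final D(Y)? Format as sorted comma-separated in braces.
Answer: {8,10}

Derivation:
Constraint 1 (W != Y) on D(W)={3,6,8} D(Y)={3,4,8,10}: no change
Constraint 2 (W + Z = Y) on D(W)={3,6,8} D(Z)={3,5,6,7,9,10} D(Y)={3,4,8,10}: W {3,6,8}->{3}; Z {3,5,6,7,9,10}->{5,7}; Y {3,4,8,10}->{8,10}
Constraint 3 (Z + W = Y) on D(Z)={5,7} D(W)={3} D(Y)={8,10}: no change
Constraint 4 (Y != W) on D(Y)={8,10} D(W)={3}: no change
So after all 4 constraints: D(Y) = {8,10}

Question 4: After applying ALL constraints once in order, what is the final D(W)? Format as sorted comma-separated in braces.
Answer: {3}

Derivation:
Constraint 1 (W != Y) on D(W)={3,6,8} D(Y)={3,4,8,10}: no change
Constraint 2 (W + Z = Y) on D(W)={3,6,8} D(Z)={3,5,6,7,9,10} D(Y)={3,4,8,10}: W {3,6,8}->{3}; Z {3,5,6,7,9,10}->{5,7}; Y {3,4,8,10}->{8,10}
Constraint 3 (Z + W = Y) on D(Z)={5,7} D(W)={3} D(Y)={8,10}: no change
Constraint 4 (Y != W) on D(Y)={8,10} D(W)={3}: no change
So after all 4 constraints: D(W) = {3}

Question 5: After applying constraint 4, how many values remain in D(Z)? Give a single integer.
Answer: 2

Derivation:
Constraint 1 (W != Y) on D(W)={3,6,8} D(Y)={3,4,8,10}: no change
Constraint 2 (W + Z = Y) on D(W)={3,6,8} D(Z)={3,5,6,7,9,10} D(Y)={3,4,8,10}: W {3,6,8}->{3}; Z {3,5,6,7,9,10}->{5,7}; Y {3,4,8,10}->{8,10}
Constraint 3 (Z + W = Y) on D(Z)={5,7} D(W)={3} D(Y)={8,10}: no change
Constraint 4 (Y != W) on D(Y)={8,10} D(W)={3}: no change
So after constraint 4: D(Z)={5,7}, size = 2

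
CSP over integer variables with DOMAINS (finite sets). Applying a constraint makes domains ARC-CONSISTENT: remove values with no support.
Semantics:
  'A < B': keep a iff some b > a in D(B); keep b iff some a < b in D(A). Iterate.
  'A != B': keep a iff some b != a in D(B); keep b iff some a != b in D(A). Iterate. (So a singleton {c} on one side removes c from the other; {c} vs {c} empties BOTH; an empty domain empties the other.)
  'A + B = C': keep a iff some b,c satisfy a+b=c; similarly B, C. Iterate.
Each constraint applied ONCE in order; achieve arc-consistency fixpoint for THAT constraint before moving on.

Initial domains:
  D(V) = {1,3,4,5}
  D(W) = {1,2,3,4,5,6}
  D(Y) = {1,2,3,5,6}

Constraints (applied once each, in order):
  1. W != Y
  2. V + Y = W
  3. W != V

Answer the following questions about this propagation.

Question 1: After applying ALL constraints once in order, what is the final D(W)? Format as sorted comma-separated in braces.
Constraint 1 (W != Y) on D(W)={1,2,3,4,5,6} D(Y)={1,2,3,5,6}: no change
Constraint 2 (V + Y = W) on D(V)={1,3,4,5} D(Y)={1,2,3,5,6} D(W)={1,2,3,4,5,6}: Y {1,2,3,5,6}->{1,2,3,5}; W {1,2,3,4,5,6}->{2,3,4,5,6}
Constraint 3 (W != V) on D(W)={2,3,4,5,6} D(V)={1,3,4,5}: no change
So after all 3 constraints: D(W) = {2,3,4,5,6}

Answer: {2,3,4,5,6}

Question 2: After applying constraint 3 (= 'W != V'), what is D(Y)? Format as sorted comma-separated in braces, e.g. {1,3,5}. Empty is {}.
Constraint 1 (W != Y) on D(W)={1,2,3,4,5,6} D(Y)={1,2,3,5,6}: no change
Constraint 2 (V + Y = W) on D(V)={1,3,4,5} D(Y)={1,2,3,5,6} D(W)={1,2,3,4,5,6}: Y {1,2,3,5,6}->{1,2,3,5}; W {1,2,3,4,5,6}->{2,3,4,5,6}
Constraint 3 (W != V) on D(W)={2,3,4,5,6} D(V)={1,3,4,5}: no change
So after constraint 3: D(Y) = {1,2,3,5}

Answer: {1,2,3,5}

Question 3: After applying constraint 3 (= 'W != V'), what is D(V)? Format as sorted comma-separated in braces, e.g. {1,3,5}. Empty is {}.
Constraint 1 (W != Y) on D(W)={1,2,3,4,5,6} D(Y)={1,2,3,5,6}: no change
Constraint 2 (V + Y = W) on D(V)={1,3,4,5} D(Y)={1,2,3,5,6} D(W)={1,2,3,4,5,6}: Y {1,2,3,5,6}->{1,2,3,5}; W {1,2,3,4,5,6}->{2,3,4,5,6}
Constraint 3 (W != V) on D(W)={2,3,4,5,6} D(V)={1,3,4,5}: no change
So after constraint 3: D(V) = {1,3,4,5}

Answer: {1,3,4,5}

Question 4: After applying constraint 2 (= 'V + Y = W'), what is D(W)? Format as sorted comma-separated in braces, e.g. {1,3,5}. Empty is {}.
Constraint 1 (W != Y) on D(W)={1,2,3,4,5,6} D(Y)={1,2,3,5,6}: no change
Constraint 2 (V + Y = W) on D(V)={1,3,4,5} D(Y)={1,2,3,5,6} D(W)={1,2,3,4,5,6}: Y {1,2,3,5,6}->{1,2,3,5}; W {1,2,3,4,5,6}->{2,3,4,5,6}
So after constraint 2: D(W) = {2,3,4,5,6}

Answer: {2,3,4,5,6}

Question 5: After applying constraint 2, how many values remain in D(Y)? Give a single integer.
Answer: 4

Derivation:
Constraint 1 (W != Y) on D(W)={1,2,3,4,5,6} D(Y)={1,2,3,5,6}: no change
Constraint 2 (V + Y = W) on D(V)={1,3,4,5} D(Y)={1,2,3,5,6} D(W)={1,2,3,4,5,6}: Y {1,2,3,5,6}->{1,2,3,5}; W {1,2,3,4,5,6}->{2,3,4,5,6}
So after constraint 2: D(Y)={1,2,3,5}, size = 4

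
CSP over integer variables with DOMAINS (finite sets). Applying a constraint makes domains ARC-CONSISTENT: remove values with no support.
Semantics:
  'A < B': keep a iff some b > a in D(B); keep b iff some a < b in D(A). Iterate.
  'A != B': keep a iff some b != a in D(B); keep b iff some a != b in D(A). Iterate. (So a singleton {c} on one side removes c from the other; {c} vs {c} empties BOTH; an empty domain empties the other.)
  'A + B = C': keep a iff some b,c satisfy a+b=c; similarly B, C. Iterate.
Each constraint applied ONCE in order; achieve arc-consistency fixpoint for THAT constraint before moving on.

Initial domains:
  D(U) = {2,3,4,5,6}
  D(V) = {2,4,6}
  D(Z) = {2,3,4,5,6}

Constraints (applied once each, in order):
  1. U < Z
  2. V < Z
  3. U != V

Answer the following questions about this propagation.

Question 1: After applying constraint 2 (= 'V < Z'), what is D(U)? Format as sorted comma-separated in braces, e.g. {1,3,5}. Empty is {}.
Answer: {2,3,4,5}

Derivation:
Constraint 1 (U < Z) on D(U)={2,3,4,5,6} D(Z)={2,3,4,5,6}: U {2,3,4,5,6}->{2,3,4,5}; Z {2,3,4,5,6}->{3,4,5,6}
Constraint 2 (V < Z) on D(V)={2,4,6} D(Z)={3,4,5,6}: V {2,4,6}->{2,4}
So after constraint 2: D(U) = {2,3,4,5}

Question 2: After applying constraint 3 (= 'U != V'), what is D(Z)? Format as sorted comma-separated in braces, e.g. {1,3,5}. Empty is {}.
Constraint 1 (U < Z) on D(U)={2,3,4,5,6} D(Z)={2,3,4,5,6}: U {2,3,4,5,6}->{2,3,4,5}; Z {2,3,4,5,6}->{3,4,5,6}
Constraint 2 (V < Z) on D(V)={2,4,6} D(Z)={3,4,5,6}: V {2,4,6}->{2,4}
Constraint 3 (U != V) on D(U)={2,3,4,5} D(V)={2,4}: no change
So after constraint 3: D(Z) = {3,4,5,6}

Answer: {3,4,5,6}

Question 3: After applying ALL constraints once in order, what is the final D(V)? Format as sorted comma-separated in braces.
Answer: {2,4}

Derivation:
Constraint 1 (U < Z) on D(U)={2,3,4,5,6} D(Z)={2,3,4,5,6}: U {2,3,4,5,6}->{2,3,4,5}; Z {2,3,4,5,6}->{3,4,5,6}
Constraint 2 (V < Z) on D(V)={2,4,6} D(Z)={3,4,5,6}: V {2,4,6}->{2,4}
Constraint 3 (U != V) on D(U)={2,3,4,5} D(V)={2,4}: no change
So after all 3 constraints: D(V) = {2,4}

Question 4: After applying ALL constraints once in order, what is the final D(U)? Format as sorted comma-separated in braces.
Constraint 1 (U < Z) on D(U)={2,3,4,5,6} D(Z)={2,3,4,5,6}: U {2,3,4,5,6}->{2,3,4,5}; Z {2,3,4,5,6}->{3,4,5,6}
Constraint 2 (V < Z) on D(V)={2,4,6} D(Z)={3,4,5,6}: V {2,4,6}->{2,4}
Constraint 3 (U != V) on D(U)={2,3,4,5} D(V)={2,4}: no change
So after all 3 constraints: D(U) = {2,3,4,5}

Answer: {2,3,4,5}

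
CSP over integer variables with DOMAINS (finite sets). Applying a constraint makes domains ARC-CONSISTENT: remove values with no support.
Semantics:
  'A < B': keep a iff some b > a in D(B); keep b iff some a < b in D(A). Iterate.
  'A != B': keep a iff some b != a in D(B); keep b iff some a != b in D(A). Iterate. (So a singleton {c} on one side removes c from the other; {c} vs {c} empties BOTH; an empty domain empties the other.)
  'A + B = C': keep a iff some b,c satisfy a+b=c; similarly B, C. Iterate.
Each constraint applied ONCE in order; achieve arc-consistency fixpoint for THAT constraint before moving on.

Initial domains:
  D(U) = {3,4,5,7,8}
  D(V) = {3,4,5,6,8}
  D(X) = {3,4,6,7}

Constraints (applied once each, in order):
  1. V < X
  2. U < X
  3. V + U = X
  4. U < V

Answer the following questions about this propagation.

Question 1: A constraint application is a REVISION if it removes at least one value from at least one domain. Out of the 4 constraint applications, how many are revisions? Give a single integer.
Answer: 4

Derivation:
Constraint 1 (V < X) on D(V)={3,4,5,6,8} D(X)={3,4,6,7}: V {3,4,5,6,8}->{3,4,5,6}; X {3,4,6,7}->{4,6,7} => REVISION
Constraint 2 (U < X) on D(U)={3,4,5,7,8} D(X)={4,6,7}: U {3,4,5,7,8}->{3,4,5} => REVISION
Constraint 3 (V + U = X) on D(V)={3,4,5,6} D(U)={3,4,5} D(X)={4,6,7}: V {3,4,5,6}->{3,4}; U {3,4,5}->{3,4}; X {4,6,7}->{6,7} => REVISION
Constraint 4 (U < V) on D(U)={3,4} D(V)={3,4}: U {3,4}->{3}; V {3,4}->{4} => REVISION
Total revisions = 4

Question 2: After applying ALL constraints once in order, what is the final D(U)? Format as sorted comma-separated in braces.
Constraint 1 (V < X) on D(V)={3,4,5,6,8} D(X)={3,4,6,7}: V {3,4,5,6,8}->{3,4,5,6}; X {3,4,6,7}->{4,6,7}
Constraint 2 (U < X) on D(U)={3,4,5,7,8} D(X)={4,6,7}: U {3,4,5,7,8}->{3,4,5}
Constraint 3 (V + U = X) on D(V)={3,4,5,6} D(U)={3,4,5} D(X)={4,6,7}: V {3,4,5,6}->{3,4}; U {3,4,5}->{3,4}; X {4,6,7}->{6,7}
Constraint 4 (U < V) on D(U)={3,4} D(V)={3,4}: U {3,4}->{3}; V {3,4}->{4}
So after all 4 constraints: D(U) = {3}

Answer: {3}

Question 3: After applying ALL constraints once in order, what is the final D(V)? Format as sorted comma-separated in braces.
Answer: {4}

Derivation:
Constraint 1 (V < X) on D(V)={3,4,5,6,8} D(X)={3,4,6,7}: V {3,4,5,6,8}->{3,4,5,6}; X {3,4,6,7}->{4,6,7}
Constraint 2 (U < X) on D(U)={3,4,5,7,8} D(X)={4,6,7}: U {3,4,5,7,8}->{3,4,5}
Constraint 3 (V + U = X) on D(V)={3,4,5,6} D(U)={3,4,5} D(X)={4,6,7}: V {3,4,5,6}->{3,4}; U {3,4,5}->{3,4}; X {4,6,7}->{6,7}
Constraint 4 (U < V) on D(U)={3,4} D(V)={3,4}: U {3,4}->{3}; V {3,4}->{4}
So after all 4 constraints: D(V) = {4}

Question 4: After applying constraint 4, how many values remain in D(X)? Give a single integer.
Answer: 2

Derivation:
Constraint 1 (V < X) on D(V)={3,4,5,6,8} D(X)={3,4,6,7}: V {3,4,5,6,8}->{3,4,5,6}; X {3,4,6,7}->{4,6,7}
Constraint 2 (U < X) on D(U)={3,4,5,7,8} D(X)={4,6,7}: U {3,4,5,7,8}->{3,4,5}
Constraint 3 (V + U = X) on D(V)={3,4,5,6} D(U)={3,4,5} D(X)={4,6,7}: V {3,4,5,6}->{3,4}; U {3,4,5}->{3,4}; X {4,6,7}->{6,7}
Constraint 4 (U < V) on D(U)={3,4} D(V)={3,4}: U {3,4}->{3}; V {3,4}->{4}
So after constraint 4: D(X)={6,7}, size = 2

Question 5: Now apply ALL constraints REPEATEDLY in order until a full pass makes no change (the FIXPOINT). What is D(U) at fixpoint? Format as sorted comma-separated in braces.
Answer: {3}

Derivation:
pass 0 (initial): D(U)={3,4,5,7,8}
pass 1: U {3,4,5,7,8}->{3}; V {3,4,5,6,8}->{4}; X {3,4,6,7}->{6,7}
pass 2: X {6,7}->{7}
pass 3: no change
Fixpoint after 3 passes: D(U) = {3}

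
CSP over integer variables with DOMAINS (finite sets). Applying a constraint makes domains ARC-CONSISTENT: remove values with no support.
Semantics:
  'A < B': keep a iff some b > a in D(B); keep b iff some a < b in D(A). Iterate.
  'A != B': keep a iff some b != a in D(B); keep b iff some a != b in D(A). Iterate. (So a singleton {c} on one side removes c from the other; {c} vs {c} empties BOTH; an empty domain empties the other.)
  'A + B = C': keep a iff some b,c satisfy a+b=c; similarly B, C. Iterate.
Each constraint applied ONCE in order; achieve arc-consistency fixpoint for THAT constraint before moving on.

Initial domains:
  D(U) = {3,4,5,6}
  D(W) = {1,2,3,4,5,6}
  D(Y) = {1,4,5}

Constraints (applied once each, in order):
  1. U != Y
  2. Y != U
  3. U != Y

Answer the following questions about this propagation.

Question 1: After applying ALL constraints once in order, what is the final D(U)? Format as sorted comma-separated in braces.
Constraint 1 (U != Y) on D(U)={3,4,5,6} D(Y)={1,4,5}: no change
Constraint 2 (Y != U) on D(Y)={1,4,5} D(U)={3,4,5,6}: no change
Constraint 3 (U != Y) on D(U)={3,4,5,6} D(Y)={1,4,5}: no change
So after all 3 constraints: D(U) = {3,4,5,6}

Answer: {3,4,5,6}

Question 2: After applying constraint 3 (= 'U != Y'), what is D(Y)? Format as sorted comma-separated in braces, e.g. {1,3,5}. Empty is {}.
Answer: {1,4,5}

Derivation:
Constraint 1 (U != Y) on D(U)={3,4,5,6} D(Y)={1,4,5}: no change
Constraint 2 (Y != U) on D(Y)={1,4,5} D(U)={3,4,5,6}: no change
Constraint 3 (U != Y) on D(U)={3,4,5,6} D(Y)={1,4,5}: no change
So after constraint 3: D(Y) = {1,4,5}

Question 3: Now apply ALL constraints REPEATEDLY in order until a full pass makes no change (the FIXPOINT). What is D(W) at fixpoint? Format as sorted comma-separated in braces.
pass 0 (initial): D(W)={1,2,3,4,5,6}
pass 1: no change
Fixpoint after 1 passes: D(W) = {1,2,3,4,5,6}

Answer: {1,2,3,4,5,6}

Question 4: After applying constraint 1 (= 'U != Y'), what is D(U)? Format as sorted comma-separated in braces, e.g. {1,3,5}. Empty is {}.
Constraint 1 (U != Y) on D(U)={3,4,5,6} D(Y)={1,4,5}: no change
So after constraint 1: D(U) = {3,4,5,6}

Answer: {3,4,5,6}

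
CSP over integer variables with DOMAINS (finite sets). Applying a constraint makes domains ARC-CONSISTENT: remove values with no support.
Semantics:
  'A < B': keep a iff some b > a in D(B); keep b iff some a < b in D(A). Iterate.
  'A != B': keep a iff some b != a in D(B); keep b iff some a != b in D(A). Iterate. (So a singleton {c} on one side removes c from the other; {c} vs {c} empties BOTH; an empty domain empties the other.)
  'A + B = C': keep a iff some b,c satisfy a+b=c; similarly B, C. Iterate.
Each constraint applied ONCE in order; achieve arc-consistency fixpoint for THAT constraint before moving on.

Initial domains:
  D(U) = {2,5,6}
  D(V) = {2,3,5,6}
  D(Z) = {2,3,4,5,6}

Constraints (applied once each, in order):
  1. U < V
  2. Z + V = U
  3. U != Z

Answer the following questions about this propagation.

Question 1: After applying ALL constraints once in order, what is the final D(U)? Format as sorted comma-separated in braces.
Constraint 1 (U < V) on D(U)={2,5,6} D(V)={2,3,5,6}: U {2,5,6}->{2,5}; V {2,3,5,6}->{3,5,6}
Constraint 2 (Z + V = U) on D(Z)={2,3,4,5,6} D(V)={3,5,6} D(U)={2,5}: Z {2,3,4,5,6}->{2}; V {3,5,6}->{3}; U {2,5}->{5}
Constraint 3 (U != Z) on D(U)={5} D(Z)={2}: no change
So after all 3 constraints: D(U) = {5}

Answer: {5}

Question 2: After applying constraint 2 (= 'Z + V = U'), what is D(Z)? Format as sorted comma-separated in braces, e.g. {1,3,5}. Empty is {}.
Answer: {2}

Derivation:
Constraint 1 (U < V) on D(U)={2,5,6} D(V)={2,3,5,6}: U {2,5,6}->{2,5}; V {2,3,5,6}->{3,5,6}
Constraint 2 (Z + V = U) on D(Z)={2,3,4,5,6} D(V)={3,5,6} D(U)={2,5}: Z {2,3,4,5,6}->{2}; V {3,5,6}->{3}; U {2,5}->{5}
So after constraint 2: D(Z) = {2}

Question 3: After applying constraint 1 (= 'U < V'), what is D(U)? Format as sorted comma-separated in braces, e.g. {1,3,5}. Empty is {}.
Answer: {2,5}

Derivation:
Constraint 1 (U < V) on D(U)={2,5,6} D(V)={2,3,5,6}: U {2,5,6}->{2,5}; V {2,3,5,6}->{3,5,6}
So after constraint 1: D(U) = {2,5}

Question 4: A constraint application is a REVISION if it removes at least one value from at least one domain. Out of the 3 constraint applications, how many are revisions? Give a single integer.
Answer: 2

Derivation:
Constraint 1 (U < V) on D(U)={2,5,6} D(V)={2,3,5,6}: U {2,5,6}->{2,5}; V {2,3,5,6}->{3,5,6} => REVISION
Constraint 2 (Z + V = U) on D(Z)={2,3,4,5,6} D(V)={3,5,6} D(U)={2,5}: Z {2,3,4,5,6}->{2}; V {3,5,6}->{3}; U {2,5}->{5} => REVISION
Constraint 3 (U != Z) on D(U)={5} D(Z)={2}: no change => not a revision
Total revisions = 2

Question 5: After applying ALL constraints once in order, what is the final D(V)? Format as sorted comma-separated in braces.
Answer: {3}

Derivation:
Constraint 1 (U < V) on D(U)={2,5,6} D(V)={2,3,5,6}: U {2,5,6}->{2,5}; V {2,3,5,6}->{3,5,6}
Constraint 2 (Z + V = U) on D(Z)={2,3,4,5,6} D(V)={3,5,6} D(U)={2,5}: Z {2,3,4,5,6}->{2}; V {3,5,6}->{3}; U {2,5}->{5}
Constraint 3 (U != Z) on D(U)={5} D(Z)={2}: no change
So after all 3 constraints: D(V) = {3}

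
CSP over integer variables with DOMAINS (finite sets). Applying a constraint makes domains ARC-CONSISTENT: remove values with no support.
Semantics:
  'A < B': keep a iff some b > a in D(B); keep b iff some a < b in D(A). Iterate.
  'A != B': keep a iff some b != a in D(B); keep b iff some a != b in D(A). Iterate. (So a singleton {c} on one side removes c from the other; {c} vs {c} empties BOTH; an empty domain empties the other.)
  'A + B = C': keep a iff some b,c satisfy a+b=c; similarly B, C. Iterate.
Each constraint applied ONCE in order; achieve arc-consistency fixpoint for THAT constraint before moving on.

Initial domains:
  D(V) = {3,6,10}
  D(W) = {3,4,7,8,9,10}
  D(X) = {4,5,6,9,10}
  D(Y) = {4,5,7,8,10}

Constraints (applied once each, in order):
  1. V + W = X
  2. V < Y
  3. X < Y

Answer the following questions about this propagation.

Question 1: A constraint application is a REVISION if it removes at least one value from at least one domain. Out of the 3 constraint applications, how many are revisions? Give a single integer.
Constraint 1 (V + W = X) on D(V)={3,6,10} D(W)={3,4,7,8,9,10} D(X)={4,5,6,9,10}: V {3,6,10}->{3,6}; W {3,4,7,8,9,10}->{3,4,7}; X {4,5,6,9,10}->{6,9,10} => REVISION
Constraint 2 (V < Y) on D(V)={3,6} D(Y)={4,5,7,8,10}: no change => not a revision
Constraint 3 (X < Y) on D(X)={6,9,10} D(Y)={4,5,7,8,10}: X {6,9,10}->{6,9}; Y {4,5,7,8,10}->{7,8,10} => REVISION
Total revisions = 2

Answer: 2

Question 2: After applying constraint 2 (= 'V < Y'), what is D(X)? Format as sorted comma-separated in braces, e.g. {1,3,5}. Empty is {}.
Answer: {6,9,10}

Derivation:
Constraint 1 (V + W = X) on D(V)={3,6,10} D(W)={3,4,7,8,9,10} D(X)={4,5,6,9,10}: V {3,6,10}->{3,6}; W {3,4,7,8,9,10}->{3,4,7}; X {4,5,6,9,10}->{6,9,10}
Constraint 2 (V < Y) on D(V)={3,6} D(Y)={4,5,7,8,10}: no change
So after constraint 2: D(X) = {6,9,10}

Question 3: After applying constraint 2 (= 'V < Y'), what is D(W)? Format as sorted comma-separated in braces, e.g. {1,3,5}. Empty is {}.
Constraint 1 (V + W = X) on D(V)={3,6,10} D(W)={3,4,7,8,9,10} D(X)={4,5,6,9,10}: V {3,6,10}->{3,6}; W {3,4,7,8,9,10}->{3,4,7}; X {4,5,6,9,10}->{6,9,10}
Constraint 2 (V < Y) on D(V)={3,6} D(Y)={4,5,7,8,10}: no change
So after constraint 2: D(W) = {3,4,7}

Answer: {3,4,7}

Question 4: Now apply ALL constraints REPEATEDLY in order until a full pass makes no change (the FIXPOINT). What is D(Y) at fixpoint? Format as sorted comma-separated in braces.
pass 0 (initial): D(Y)={4,5,7,8,10}
pass 1: V {3,6,10}->{3,6}; W {3,4,7,8,9,10}->{3,4,7}; X {4,5,6,9,10}->{6,9}; Y {4,5,7,8,10}->{7,8,10}
pass 2: W {3,4,7}->{3}
pass 3: no change
Fixpoint after 3 passes: D(Y) = {7,8,10}

Answer: {7,8,10}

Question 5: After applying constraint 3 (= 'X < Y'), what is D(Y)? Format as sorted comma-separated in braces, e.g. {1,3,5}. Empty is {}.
Answer: {7,8,10}

Derivation:
Constraint 1 (V + W = X) on D(V)={3,6,10} D(W)={3,4,7,8,9,10} D(X)={4,5,6,9,10}: V {3,6,10}->{3,6}; W {3,4,7,8,9,10}->{3,4,7}; X {4,5,6,9,10}->{6,9,10}
Constraint 2 (V < Y) on D(V)={3,6} D(Y)={4,5,7,8,10}: no change
Constraint 3 (X < Y) on D(X)={6,9,10} D(Y)={4,5,7,8,10}: X {6,9,10}->{6,9}; Y {4,5,7,8,10}->{7,8,10}
So after constraint 3: D(Y) = {7,8,10}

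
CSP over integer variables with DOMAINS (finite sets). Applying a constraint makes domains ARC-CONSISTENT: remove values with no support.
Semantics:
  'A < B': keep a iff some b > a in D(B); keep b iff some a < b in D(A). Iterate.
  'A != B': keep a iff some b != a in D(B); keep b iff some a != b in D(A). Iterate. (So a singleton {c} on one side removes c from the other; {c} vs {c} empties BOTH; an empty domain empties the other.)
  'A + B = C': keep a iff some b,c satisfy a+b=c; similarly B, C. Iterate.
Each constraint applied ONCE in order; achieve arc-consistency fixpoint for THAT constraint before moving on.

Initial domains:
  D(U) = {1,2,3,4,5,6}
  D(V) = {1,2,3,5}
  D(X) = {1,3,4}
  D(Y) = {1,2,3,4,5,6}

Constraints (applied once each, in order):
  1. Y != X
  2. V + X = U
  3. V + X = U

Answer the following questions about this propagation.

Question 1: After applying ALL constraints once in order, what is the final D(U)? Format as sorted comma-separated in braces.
Answer: {2,3,4,5,6}

Derivation:
Constraint 1 (Y != X) on D(Y)={1,2,3,4,5,6} D(X)={1,3,4}: no change
Constraint 2 (V + X = U) on D(V)={1,2,3,5} D(X)={1,3,4} D(U)={1,2,3,4,5,6}: U {1,2,3,4,5,6}->{2,3,4,5,6}
Constraint 3 (V + X = U) on D(V)={1,2,3,5} D(X)={1,3,4} D(U)={2,3,4,5,6}: no change
So after all 3 constraints: D(U) = {2,3,4,5,6}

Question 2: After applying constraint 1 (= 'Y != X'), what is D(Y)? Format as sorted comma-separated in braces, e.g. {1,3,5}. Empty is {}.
Answer: {1,2,3,4,5,6}

Derivation:
Constraint 1 (Y != X) on D(Y)={1,2,3,4,5,6} D(X)={1,3,4}: no change
So after constraint 1: D(Y) = {1,2,3,4,5,6}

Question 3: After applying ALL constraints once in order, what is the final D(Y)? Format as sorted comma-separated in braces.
Constraint 1 (Y != X) on D(Y)={1,2,3,4,5,6} D(X)={1,3,4}: no change
Constraint 2 (V + X = U) on D(V)={1,2,3,5} D(X)={1,3,4} D(U)={1,2,3,4,5,6}: U {1,2,3,4,5,6}->{2,3,4,5,6}
Constraint 3 (V + X = U) on D(V)={1,2,3,5} D(X)={1,3,4} D(U)={2,3,4,5,6}: no change
So after all 3 constraints: D(Y) = {1,2,3,4,5,6}

Answer: {1,2,3,4,5,6}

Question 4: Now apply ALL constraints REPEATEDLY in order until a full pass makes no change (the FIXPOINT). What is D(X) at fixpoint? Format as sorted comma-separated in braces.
pass 0 (initial): D(X)={1,3,4}
pass 1: U {1,2,3,4,5,6}->{2,3,4,5,6}
pass 2: no change
Fixpoint after 2 passes: D(X) = {1,3,4}

Answer: {1,3,4}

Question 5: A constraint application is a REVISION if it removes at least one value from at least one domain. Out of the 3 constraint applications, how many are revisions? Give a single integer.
Constraint 1 (Y != X) on D(Y)={1,2,3,4,5,6} D(X)={1,3,4}: no change => not a revision
Constraint 2 (V + X = U) on D(V)={1,2,3,5} D(X)={1,3,4} D(U)={1,2,3,4,5,6}: U {1,2,3,4,5,6}->{2,3,4,5,6} => REVISION
Constraint 3 (V + X = U) on D(V)={1,2,3,5} D(X)={1,3,4} D(U)={2,3,4,5,6}: no change => not a revision
Total revisions = 1

Answer: 1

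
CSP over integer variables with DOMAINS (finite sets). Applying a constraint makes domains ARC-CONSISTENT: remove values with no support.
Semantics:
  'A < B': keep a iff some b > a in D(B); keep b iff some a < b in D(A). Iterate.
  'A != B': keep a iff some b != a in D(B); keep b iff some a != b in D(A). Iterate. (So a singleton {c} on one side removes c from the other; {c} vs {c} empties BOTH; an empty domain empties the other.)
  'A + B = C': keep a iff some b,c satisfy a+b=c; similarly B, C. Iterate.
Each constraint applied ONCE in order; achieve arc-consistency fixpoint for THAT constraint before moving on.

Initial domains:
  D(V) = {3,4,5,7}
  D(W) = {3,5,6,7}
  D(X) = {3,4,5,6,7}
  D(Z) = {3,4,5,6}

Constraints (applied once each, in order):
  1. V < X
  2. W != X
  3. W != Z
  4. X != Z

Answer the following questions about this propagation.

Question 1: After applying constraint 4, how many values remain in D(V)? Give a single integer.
Constraint 1 (V < X) on D(V)={3,4,5,7} D(X)={3,4,5,6,7}: V {3,4,5,7}->{3,4,5}; X {3,4,5,6,7}->{4,5,6,7}
Constraint 2 (W != X) on D(W)={3,5,6,7} D(X)={4,5,6,7}: no change
Constraint 3 (W != Z) on D(W)={3,5,6,7} D(Z)={3,4,5,6}: no change
Constraint 4 (X != Z) on D(X)={4,5,6,7} D(Z)={3,4,5,6}: no change
So after constraint 4: D(V)={3,4,5}, size = 3

Answer: 3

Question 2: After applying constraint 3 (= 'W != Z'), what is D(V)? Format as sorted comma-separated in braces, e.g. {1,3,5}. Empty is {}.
Answer: {3,4,5}

Derivation:
Constraint 1 (V < X) on D(V)={3,4,5,7} D(X)={3,4,5,6,7}: V {3,4,5,7}->{3,4,5}; X {3,4,5,6,7}->{4,5,6,7}
Constraint 2 (W != X) on D(W)={3,5,6,7} D(X)={4,5,6,7}: no change
Constraint 3 (W != Z) on D(W)={3,5,6,7} D(Z)={3,4,5,6}: no change
So after constraint 3: D(V) = {3,4,5}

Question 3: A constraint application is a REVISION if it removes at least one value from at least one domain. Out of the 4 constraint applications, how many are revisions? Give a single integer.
Constraint 1 (V < X) on D(V)={3,4,5,7} D(X)={3,4,5,6,7}: V {3,4,5,7}->{3,4,5}; X {3,4,5,6,7}->{4,5,6,7} => REVISION
Constraint 2 (W != X) on D(W)={3,5,6,7} D(X)={4,5,6,7}: no change => not a revision
Constraint 3 (W != Z) on D(W)={3,5,6,7} D(Z)={3,4,5,6}: no change => not a revision
Constraint 4 (X != Z) on D(X)={4,5,6,7} D(Z)={3,4,5,6}: no change => not a revision
Total revisions = 1

Answer: 1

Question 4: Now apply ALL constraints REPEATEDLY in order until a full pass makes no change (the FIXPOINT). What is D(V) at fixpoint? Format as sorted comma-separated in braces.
Answer: {3,4,5}

Derivation:
pass 0 (initial): D(V)={3,4,5,7}
pass 1: V {3,4,5,7}->{3,4,5}; X {3,4,5,6,7}->{4,5,6,7}
pass 2: no change
Fixpoint after 2 passes: D(V) = {3,4,5}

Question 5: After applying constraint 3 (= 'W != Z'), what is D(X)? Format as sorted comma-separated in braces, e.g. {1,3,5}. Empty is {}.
Answer: {4,5,6,7}

Derivation:
Constraint 1 (V < X) on D(V)={3,4,5,7} D(X)={3,4,5,6,7}: V {3,4,5,7}->{3,4,5}; X {3,4,5,6,7}->{4,5,6,7}
Constraint 2 (W != X) on D(W)={3,5,6,7} D(X)={4,5,6,7}: no change
Constraint 3 (W != Z) on D(W)={3,5,6,7} D(Z)={3,4,5,6}: no change
So after constraint 3: D(X) = {4,5,6,7}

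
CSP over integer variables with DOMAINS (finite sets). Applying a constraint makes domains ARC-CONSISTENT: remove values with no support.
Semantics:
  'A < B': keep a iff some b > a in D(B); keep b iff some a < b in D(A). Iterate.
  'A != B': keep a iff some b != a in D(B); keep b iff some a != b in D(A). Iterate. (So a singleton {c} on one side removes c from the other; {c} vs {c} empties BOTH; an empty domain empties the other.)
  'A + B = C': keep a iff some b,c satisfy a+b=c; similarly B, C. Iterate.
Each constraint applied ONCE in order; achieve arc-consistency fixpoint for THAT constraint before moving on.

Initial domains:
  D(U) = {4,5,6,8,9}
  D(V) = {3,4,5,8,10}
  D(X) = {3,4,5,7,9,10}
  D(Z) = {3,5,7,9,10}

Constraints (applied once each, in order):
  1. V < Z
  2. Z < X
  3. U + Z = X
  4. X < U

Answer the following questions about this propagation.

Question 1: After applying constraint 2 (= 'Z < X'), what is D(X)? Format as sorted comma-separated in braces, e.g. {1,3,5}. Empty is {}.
Constraint 1 (V < Z) on D(V)={3,4,5,8,10} D(Z)={3,5,7,9,10}: V {3,4,5,8,10}->{3,4,5,8}; Z {3,5,7,9,10}->{5,7,9,10}
Constraint 2 (Z < X) on D(Z)={5,7,9,10} D(X)={3,4,5,7,9,10}: Z {5,7,9,10}->{5,7,9}; X {3,4,5,7,9,10}->{7,9,10}
So after constraint 2: D(X) = {7,9,10}

Answer: {7,9,10}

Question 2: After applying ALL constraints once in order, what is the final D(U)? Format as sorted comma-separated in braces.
Constraint 1 (V < Z) on D(V)={3,4,5,8,10} D(Z)={3,5,7,9,10}: V {3,4,5,8,10}->{3,4,5,8}; Z {3,5,7,9,10}->{5,7,9,10}
Constraint 2 (Z < X) on D(Z)={5,7,9,10} D(X)={3,4,5,7,9,10}: Z {5,7,9,10}->{5,7,9}; X {3,4,5,7,9,10}->{7,9,10}
Constraint 3 (U + Z = X) on D(U)={4,5,6,8,9} D(Z)={5,7,9} D(X)={7,9,10}: U {4,5,6,8,9}->{4,5}; Z {5,7,9}->{5}; X {7,9,10}->{9,10}
Constraint 4 (X < U) on D(X)={9,10} D(U)={4,5}: X {9,10}->{}; U {4,5}->{}
So after all 4 constraints: D(U) = {}

Answer: {}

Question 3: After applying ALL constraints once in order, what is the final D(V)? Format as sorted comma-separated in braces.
Answer: {3,4,5,8}

Derivation:
Constraint 1 (V < Z) on D(V)={3,4,5,8,10} D(Z)={3,5,7,9,10}: V {3,4,5,8,10}->{3,4,5,8}; Z {3,5,7,9,10}->{5,7,9,10}
Constraint 2 (Z < X) on D(Z)={5,7,9,10} D(X)={3,4,5,7,9,10}: Z {5,7,9,10}->{5,7,9}; X {3,4,5,7,9,10}->{7,9,10}
Constraint 3 (U + Z = X) on D(U)={4,5,6,8,9} D(Z)={5,7,9} D(X)={7,9,10}: U {4,5,6,8,9}->{4,5}; Z {5,7,9}->{5}; X {7,9,10}->{9,10}
Constraint 4 (X < U) on D(X)={9,10} D(U)={4,5}: X {9,10}->{}; U {4,5}->{}
So after all 4 constraints: D(V) = {3,4,5,8}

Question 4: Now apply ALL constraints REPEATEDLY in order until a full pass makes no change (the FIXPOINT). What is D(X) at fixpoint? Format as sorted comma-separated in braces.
pass 0 (initial): D(X)={3,4,5,7,9,10}
pass 1: U {4,5,6,8,9}->{}; V {3,4,5,8,10}->{3,4,5,8}; X {3,4,5,7,9,10}->{}; Z {3,5,7,9,10}->{5}
pass 2: V {3,4,5,8}->{3,4}; Z {5}->{}
pass 3: V {3,4}->{}
pass 4: no change
Fixpoint after 4 passes: D(X) = {}

Answer: {}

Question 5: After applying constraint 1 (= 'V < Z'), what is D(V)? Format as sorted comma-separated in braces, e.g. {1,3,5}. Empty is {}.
Answer: {3,4,5,8}

Derivation:
Constraint 1 (V < Z) on D(V)={3,4,5,8,10} D(Z)={3,5,7,9,10}: V {3,4,5,8,10}->{3,4,5,8}; Z {3,5,7,9,10}->{5,7,9,10}
So after constraint 1: D(V) = {3,4,5,8}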